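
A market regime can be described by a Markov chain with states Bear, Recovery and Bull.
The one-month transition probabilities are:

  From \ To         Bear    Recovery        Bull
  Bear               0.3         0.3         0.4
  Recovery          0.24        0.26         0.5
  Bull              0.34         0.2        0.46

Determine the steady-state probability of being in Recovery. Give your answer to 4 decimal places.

0.2450

Let the stationary distribution be π with π = πP and π_1 + π_2 + π_3 = 1.
π_1 = 0.3·π_1 + 0.24·π_2 + 0.34·π_3
π_2 = 0.3·π_1 + 0.26·π_2 + 0.2·π_3
Solving with the normalization constraint gives π = (0.3034, 0.2450, 0.4516).
So the stationary probability of Recovery is 0.2450.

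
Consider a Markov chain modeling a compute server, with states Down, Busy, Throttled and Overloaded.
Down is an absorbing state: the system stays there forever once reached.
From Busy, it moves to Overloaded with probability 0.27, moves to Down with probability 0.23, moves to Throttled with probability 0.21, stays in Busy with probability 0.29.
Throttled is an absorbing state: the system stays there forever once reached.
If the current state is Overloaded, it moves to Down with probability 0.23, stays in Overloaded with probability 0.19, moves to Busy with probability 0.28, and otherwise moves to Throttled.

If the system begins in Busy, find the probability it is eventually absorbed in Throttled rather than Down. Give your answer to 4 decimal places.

Let h(s) be the probability of absorption at Throttled starting from transient state s. Then h(Throttled) = 1 and h(Down) = 0. By first-step analysis:
h(Busy) = 0.23·0 + 0.29·h(Busy) + 0.21·1 + 0.27·h(Overloaded)
h(Overloaded) = 0.23·0 + 0.28·h(Busy) + 0.3·1 + 0.19·h(Overloaded)
Solving: h(Busy) = 0.5027, h(Overloaded) = 0.5441.
Starting from Busy, the probability is 0.5027.

0.5027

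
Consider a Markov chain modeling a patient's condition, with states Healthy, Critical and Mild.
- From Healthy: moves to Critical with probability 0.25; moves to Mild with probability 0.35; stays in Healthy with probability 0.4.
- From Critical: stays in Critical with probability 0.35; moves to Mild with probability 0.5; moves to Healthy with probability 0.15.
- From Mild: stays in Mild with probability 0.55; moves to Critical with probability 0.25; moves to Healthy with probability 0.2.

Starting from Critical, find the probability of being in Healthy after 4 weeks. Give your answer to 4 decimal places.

0.2317

Propagate the distribution vector 4 weeks from Critical.
After 0 weeks: (0.0000, 1.0000, 0.0000)
After 1 week: (0.1500, 0.3500, 0.5000)
After 2 weeks: (0.2125, 0.2850, 0.5025)
After 3 weeks: (0.2283, 0.2785, 0.4933)
After 4 weeks: (0.2317, 0.2779, 0.4904)
P(in Healthy after 4 weeks) = 0.2317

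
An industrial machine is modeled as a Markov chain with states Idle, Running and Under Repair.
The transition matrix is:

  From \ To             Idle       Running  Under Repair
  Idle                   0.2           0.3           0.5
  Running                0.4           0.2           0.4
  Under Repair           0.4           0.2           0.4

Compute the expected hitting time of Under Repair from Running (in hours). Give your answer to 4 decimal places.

Let t(s) be the expected number of hours to first reach Under Repair from state s, with t(Under Repair) = 0. Conditioning on the first hour:
t(Idle) = 1 + 0.2·t(Idle) + 0.3·t(Running)
t(Running) = 1 + 0.4·t(Idle) + 0.2·t(Running)
Solving: t(Idle) = 2.1154, t(Running) = 2.3077.
Expected hours from Running to Under Repair: 2.3077.

2.3077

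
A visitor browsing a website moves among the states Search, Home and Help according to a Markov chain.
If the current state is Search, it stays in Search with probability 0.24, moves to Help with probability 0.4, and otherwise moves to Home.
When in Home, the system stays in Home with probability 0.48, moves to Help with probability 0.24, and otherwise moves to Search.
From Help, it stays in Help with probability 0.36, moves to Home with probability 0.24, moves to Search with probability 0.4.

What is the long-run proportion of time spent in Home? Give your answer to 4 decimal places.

Let the stationary distribution be π with π = πP and π_1 + π_2 + π_3 = 1.
π_1 = 0.24·π_1 + 0.28·π_2 + 0.4·π_3
π_2 = 0.36·π_1 + 0.48·π_2 + 0.24·π_3
Solving with the normalization constraint gives π = (0.3071, 0.3643, 0.3286).
So the stationary probability of Home is 0.3643.

0.3643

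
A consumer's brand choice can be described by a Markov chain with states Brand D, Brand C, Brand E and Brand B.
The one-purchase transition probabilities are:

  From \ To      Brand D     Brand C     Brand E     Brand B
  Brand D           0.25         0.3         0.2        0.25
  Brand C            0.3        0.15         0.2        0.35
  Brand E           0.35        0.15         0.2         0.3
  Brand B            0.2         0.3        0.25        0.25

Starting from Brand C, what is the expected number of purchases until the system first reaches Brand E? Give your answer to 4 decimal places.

4.6568

Let t(s) be the expected number of purchases to first reach Brand E from state s, with t(Brand E) = 0. Conditioning on the first purchase:
t(Brand D) = 1 + 0.25·t(Brand D) + 0.3·t(Brand C) + 0.25·t(Brand B)
t(Brand C) = 1 + 0.3·t(Brand D) + 0.15·t(Brand C) + 0.35·t(Brand B)
t(Brand B) = 1 + 0.2·t(Brand D) + 0.3·t(Brand C) + 0.25·t(Brand B)
Solving: t(Brand D) = 4.6772, t(Brand C) = 4.6568, t(Brand B) = 4.4433.
Expected purchases from Brand C to Brand E: 4.6568.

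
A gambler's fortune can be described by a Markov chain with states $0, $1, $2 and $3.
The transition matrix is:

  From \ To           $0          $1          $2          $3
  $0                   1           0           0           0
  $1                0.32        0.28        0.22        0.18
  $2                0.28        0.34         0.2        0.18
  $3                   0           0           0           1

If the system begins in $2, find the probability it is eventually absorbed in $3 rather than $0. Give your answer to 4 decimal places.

0.3807

Let h(s) be the probability of absorption at $3 starting from transient state s. Then h($3) = 1 and h($0) = 0. By first-step analysis:
h($1) = 0.32·0 + 0.28·h($1) + 0.22·h($2) + 0.18·1
h($2) = 0.28·0 + 0.34·h($1) + 0.2·h($2) + 0.18·1
Solving: h($1) = 0.3663, h($2) = 0.3807.
Starting from $2, the probability is 0.3807.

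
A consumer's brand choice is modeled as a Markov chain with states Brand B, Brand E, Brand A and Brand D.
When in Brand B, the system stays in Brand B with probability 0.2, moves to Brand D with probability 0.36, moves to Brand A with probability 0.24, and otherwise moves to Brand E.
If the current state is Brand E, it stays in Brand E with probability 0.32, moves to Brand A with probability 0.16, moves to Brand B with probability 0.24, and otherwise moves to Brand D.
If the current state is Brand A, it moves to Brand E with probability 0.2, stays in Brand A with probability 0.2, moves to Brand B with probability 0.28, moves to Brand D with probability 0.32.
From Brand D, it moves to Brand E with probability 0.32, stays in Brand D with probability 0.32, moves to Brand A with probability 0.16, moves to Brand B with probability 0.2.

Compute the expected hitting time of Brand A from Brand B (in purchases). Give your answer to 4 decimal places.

Let t(s) be the expected number of purchases to first reach Brand A from state s, with t(Brand A) = 0. Conditioning on the first purchase:
t(Brand B) = 1 + 0.2·t(Brand B) + 0.2·t(Brand E) + 0.36·t(Brand D)
t(Brand E) = 1 + 0.24·t(Brand B) + 0.32·t(Brand E) + 0.28·t(Brand D)
t(Brand D) = 1 + 0.2·t(Brand B) + 0.32·t(Brand E) + 0.32·t(Brand D)
Solving: t(Brand B) = 5.2016, t(Brand E) = 5.6335, t(Brand D) = 5.6515.
Expected purchases from Brand B to Brand A: 5.2016.

5.2016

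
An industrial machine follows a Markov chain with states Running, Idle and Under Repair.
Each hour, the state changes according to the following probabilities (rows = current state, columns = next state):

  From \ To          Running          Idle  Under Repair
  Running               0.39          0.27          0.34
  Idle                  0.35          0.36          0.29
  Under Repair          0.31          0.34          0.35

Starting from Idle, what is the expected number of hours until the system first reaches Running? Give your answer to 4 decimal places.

2.9616

Let t(s) be the expected number of hours to first reach Running from state s, with t(Running) = 0. Conditioning on the first hour:
t(Idle) = 1 + 0.36·t(Idle) + 0.29·t(Under Repair)
t(Under Repair) = 1 + 0.34·t(Idle) + 0.35·t(Under Repair)
Solving: t(Idle) = 2.9616, t(Under Repair) = 3.0876.
Expected hours from Idle to Running: 2.9616.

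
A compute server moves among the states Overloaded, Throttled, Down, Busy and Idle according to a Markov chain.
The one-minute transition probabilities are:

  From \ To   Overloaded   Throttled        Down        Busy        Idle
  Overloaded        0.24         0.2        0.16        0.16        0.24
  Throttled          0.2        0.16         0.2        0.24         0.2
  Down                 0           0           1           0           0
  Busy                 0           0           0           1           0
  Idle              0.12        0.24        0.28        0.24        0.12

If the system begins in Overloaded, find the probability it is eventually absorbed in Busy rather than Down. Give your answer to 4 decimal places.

Let h(s) be the probability of absorption at Busy starting from transient state s. Then h(Busy) = 1 and h(Down) = 0. By first-step analysis:
h(Overloaded) = 0.24·h(Overloaded) + 0.2·h(Throttled) + 0.16·0 + 0.16·1 + 0.24·h(Idle)
h(Throttled) = 0.2·h(Overloaded) + 0.16·h(Throttled) + 0.2·0 + 0.24·1 + 0.2·h(Idle)
h(Idle) = 0.12·h(Overloaded) + 0.24·h(Throttled) + 0.28·0 + 0.24·1 + 0.12·h(Idle)
Solving: h(Overloaded) = 0.4996, h(Throttled) = 0.5196, h(Idle) = 0.4826.
Starting from Overloaded, the probability is 0.4996.

0.4996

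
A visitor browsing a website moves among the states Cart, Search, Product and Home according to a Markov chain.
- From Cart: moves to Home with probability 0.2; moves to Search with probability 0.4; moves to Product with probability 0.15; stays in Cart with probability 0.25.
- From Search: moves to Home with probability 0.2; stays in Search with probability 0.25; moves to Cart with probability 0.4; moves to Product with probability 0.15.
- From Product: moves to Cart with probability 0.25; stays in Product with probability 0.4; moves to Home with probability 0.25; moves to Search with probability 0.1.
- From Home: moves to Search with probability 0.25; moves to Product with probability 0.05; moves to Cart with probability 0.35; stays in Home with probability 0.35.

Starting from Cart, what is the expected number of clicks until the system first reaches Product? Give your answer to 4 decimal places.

7.9070

Let t(s) be the expected number of clicks to first reach Product from state s, with t(Product) = 0. Conditioning on the first click:
t(Cart) = 1 + 0.25·t(Cart) + 0.4·t(Search) + 0.2·t(Home)
t(Search) = 1 + 0.4·t(Cart) + 0.25·t(Search) + 0.2·t(Home)
t(Home) = 1 + 0.35·t(Cart) + 0.25·t(Search) + 0.35·t(Home)
Solving: t(Cart) = 7.9070, t(Search) = 7.9070, t(Home) = 8.8372.
Expected clicks from Cart to Product: 7.9070.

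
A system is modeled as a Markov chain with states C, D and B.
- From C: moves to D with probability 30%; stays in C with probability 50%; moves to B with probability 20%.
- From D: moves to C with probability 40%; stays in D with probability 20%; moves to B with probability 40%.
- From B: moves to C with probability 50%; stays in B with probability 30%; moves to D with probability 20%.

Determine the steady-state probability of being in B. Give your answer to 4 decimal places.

0.2772

Let the stationary distribution be π with π = πP and π_1 + π_2 + π_3 = 1.
π_1 = 0.5·π_1 + 0.4·π_2 + 0.5·π_3
π_2 = 0.3·π_1 + 0.2·π_2 + 0.2·π_3
Solving with the normalization constraint gives π = (0.4752, 0.2475, 0.2772).
So the stationary probability of B is 0.2772.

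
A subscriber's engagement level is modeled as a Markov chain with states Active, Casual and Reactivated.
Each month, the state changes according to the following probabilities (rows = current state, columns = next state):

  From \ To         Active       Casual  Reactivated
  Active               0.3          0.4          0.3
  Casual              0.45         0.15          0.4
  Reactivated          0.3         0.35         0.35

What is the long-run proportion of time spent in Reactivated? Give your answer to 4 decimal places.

0.3480

Let the stationary distribution be π with π = πP and π_1 + π_2 + π_3 = 1.
π_1 = 0.3·π_1 + 0.45·π_2 + 0.3·π_3
π_2 = 0.4·π_1 + 0.15·π_2 + 0.35·π_3
Solving with the normalization constraint gives π = (0.3459, 0.3061, 0.3480).
So the stationary probability of Reactivated is 0.3480.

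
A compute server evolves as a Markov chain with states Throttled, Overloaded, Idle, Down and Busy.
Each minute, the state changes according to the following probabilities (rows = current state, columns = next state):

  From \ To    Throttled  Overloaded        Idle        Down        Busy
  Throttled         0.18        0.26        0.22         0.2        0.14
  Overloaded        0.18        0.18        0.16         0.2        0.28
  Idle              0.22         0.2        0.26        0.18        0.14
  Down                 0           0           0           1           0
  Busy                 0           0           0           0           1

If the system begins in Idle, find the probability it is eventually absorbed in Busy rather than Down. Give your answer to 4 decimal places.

Let h(s) be the probability of absorption at Busy starting from transient state s. Then h(Busy) = 1 and h(Down) = 0. By first-step analysis:
h(Throttled) = 0.18·h(Throttled) + 0.26·h(Overloaded) + 0.22·h(Idle) + 0.2·0 + 0.14·1
h(Overloaded) = 0.18·h(Throttled) + 0.18·h(Overloaded) + 0.16·h(Idle) + 0.2·0 + 0.28·1
h(Idle) = 0.22·h(Throttled) + 0.2·h(Overloaded) + 0.26·h(Idle) + 0.18·0 + 0.14·1
Solving: h(Throttled) = 0.4678, h(Overloaded) = 0.5365, h(Idle) = 0.4733.
Starting from Idle, the probability is 0.4733.

0.4733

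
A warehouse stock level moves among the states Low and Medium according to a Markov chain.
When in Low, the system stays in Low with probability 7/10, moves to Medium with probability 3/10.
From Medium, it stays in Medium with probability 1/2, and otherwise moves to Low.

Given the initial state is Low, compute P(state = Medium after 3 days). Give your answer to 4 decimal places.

0.3720

Propagate the distribution vector 3 days from Low.
After 0 days: (1.0000, 0.0000)
After 1 day: (0.7000, 0.3000)
After 2 days: (0.6400, 0.3600)
After 3 days: (0.6280, 0.3720)
P(in Medium after 3 days) = 0.3720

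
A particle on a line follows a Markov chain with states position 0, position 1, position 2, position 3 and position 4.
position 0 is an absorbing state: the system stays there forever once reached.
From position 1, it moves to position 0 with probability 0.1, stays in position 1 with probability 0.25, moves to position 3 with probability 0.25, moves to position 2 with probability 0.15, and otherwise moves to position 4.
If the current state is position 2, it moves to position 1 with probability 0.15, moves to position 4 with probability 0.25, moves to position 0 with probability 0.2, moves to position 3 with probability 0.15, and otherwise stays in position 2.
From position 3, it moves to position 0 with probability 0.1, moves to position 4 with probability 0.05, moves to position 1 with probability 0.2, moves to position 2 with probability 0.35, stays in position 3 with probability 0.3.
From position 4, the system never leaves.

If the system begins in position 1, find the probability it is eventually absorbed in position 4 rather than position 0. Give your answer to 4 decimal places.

Let h(s) be the probability of absorption at position 4 starting from transient state s. Then h(position 4) = 1 and h(position 0) = 0. By first-step analysis:
h(position 1) = 0.1·0 + 0.25·h(position 1) + 0.15·h(position 2) + 0.25·h(position 3) + 0.25·1
h(position 2) = 0.2·0 + 0.15·h(position 1) + 0.25·h(position 2) + 0.15·h(position 3) + 0.25·1
h(position 3) = 0.1·0 + 0.2·h(position 1) + 0.35·h(position 2) + 0.3·h(position 3) + 0.05·1
Solving: h(position 1) = 0.6235, h(position 2) = 0.5644, h(position 3) = 0.5317.
Starting from position 1, the probability is 0.6235.

0.6235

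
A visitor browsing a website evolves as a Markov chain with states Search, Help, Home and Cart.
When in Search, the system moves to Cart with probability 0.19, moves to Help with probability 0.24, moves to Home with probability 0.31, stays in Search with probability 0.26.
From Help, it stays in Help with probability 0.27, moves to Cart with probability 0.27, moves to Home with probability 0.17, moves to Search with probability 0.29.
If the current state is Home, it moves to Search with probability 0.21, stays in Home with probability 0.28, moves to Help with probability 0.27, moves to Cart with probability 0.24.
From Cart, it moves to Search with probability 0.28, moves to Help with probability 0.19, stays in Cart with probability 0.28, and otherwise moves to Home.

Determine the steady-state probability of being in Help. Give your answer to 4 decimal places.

Let the stationary distribution be π with π = πP and π_1 + π_2 + π_3 + π_4 = 1.
π_1 = 0.26·π_1 + 0.29·π_2 + 0.21·π_3 + 0.28·π_4
π_2 = 0.24·π_1 + 0.27·π_2 + 0.27·π_3 + 0.19·π_4
π_3 = 0.31·π_1 + 0.17·π_2 + 0.28·π_3 + 0.25·π_4
Solving with the normalization constraint gives π = (0.2595, 0.2427, 0.2538, 0.2441).
So the stationary probability of Help is 0.2427.

0.2427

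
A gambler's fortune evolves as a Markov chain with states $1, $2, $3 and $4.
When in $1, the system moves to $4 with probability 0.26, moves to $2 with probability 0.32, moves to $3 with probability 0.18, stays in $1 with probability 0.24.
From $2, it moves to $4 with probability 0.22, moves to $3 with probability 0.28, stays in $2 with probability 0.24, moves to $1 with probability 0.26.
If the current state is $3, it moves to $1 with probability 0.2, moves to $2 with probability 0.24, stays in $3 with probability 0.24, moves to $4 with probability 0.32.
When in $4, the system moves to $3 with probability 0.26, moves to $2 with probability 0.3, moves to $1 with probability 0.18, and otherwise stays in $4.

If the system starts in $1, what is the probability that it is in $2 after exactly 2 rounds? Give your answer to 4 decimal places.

0.2748

Propagate the distribution vector 2 rounds from $1.
After 0 rounds: (1.0000, 0.0000, 0.0000, 0.0000)
After 1 round: (0.2400, 0.3200, 0.1800, 0.2600)
After 2 rounds: (0.2236, 0.2748, 0.2436, 0.2580)
P(in $2 after 2 rounds) = 0.2748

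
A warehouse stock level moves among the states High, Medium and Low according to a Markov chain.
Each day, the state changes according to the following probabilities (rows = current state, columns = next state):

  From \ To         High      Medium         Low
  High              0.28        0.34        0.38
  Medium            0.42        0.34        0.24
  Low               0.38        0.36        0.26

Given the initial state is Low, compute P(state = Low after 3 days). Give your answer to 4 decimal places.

0.2959

Propagate the distribution vector 3 days from Low.
After 0 days: (0.0000, 0.0000, 1.0000)
After 1 day: (0.3800, 0.3600, 0.2600)
After 2 days: (0.3564, 0.3452, 0.2984)
After 3 days: (0.3582, 0.3460, 0.2959)
P(in Low after 3 days) = 0.2959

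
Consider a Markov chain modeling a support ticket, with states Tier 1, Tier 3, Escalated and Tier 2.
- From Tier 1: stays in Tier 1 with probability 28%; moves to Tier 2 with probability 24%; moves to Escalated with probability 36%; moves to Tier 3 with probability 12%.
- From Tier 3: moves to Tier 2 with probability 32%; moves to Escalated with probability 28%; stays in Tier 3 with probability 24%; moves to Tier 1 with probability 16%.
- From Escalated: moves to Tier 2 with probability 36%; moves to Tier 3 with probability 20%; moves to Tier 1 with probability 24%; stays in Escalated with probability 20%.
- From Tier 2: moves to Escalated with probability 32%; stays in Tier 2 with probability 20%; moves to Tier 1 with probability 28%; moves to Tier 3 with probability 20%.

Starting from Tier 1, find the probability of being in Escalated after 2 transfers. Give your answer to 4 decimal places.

Propagate the distribution vector 2 transfers from Tier 1.
After 0 transfers: (1.0000, 0.0000, 0.0000, 0.0000)
After 1 transfer: (0.2800, 0.1200, 0.3600, 0.2400)
After 2 transfers: (0.2512, 0.1824, 0.2832, 0.2832)
P(in Escalated after 2 transfers) = 0.2832

0.2832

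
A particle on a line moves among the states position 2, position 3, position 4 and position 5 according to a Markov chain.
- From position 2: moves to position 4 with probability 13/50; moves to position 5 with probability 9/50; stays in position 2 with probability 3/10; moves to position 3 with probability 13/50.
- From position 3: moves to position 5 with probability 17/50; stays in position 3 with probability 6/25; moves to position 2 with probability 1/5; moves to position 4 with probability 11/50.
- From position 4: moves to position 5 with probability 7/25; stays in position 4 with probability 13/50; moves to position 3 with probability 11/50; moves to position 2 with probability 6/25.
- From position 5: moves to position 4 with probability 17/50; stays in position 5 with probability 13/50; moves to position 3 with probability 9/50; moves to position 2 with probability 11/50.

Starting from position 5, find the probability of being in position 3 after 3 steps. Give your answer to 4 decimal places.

0.2235

Propagate the distribution vector 3 steps from position 5.
After 0 steps: (0.0000, 0.0000, 0.0000, 1.0000)
After 1 step: (0.2200, 0.1800, 0.3400, 0.2600)
After 2 steps: (0.2408, 0.2220, 0.2736, 0.2636)
After 3 steps: (0.2403, 0.2235, 0.2722, 0.2640)
P(in position 3 after 3 steps) = 0.2235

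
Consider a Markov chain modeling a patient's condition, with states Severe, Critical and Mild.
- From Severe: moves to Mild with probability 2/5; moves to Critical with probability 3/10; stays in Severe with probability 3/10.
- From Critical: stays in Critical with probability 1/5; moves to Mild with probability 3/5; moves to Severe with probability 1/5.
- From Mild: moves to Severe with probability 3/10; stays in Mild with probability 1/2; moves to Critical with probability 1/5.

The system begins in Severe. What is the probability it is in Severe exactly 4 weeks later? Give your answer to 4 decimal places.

0.2773

Propagate the distribution vector 4 weeks from Severe.
After 0 weeks: (1.0000, 0.0000, 0.0000)
After 1 week: (0.3000, 0.3000, 0.4000)
After 2 weeks: (0.2700, 0.2300, 0.5000)
After 3 weeks: (0.2770, 0.2270, 0.4960)
After 4 weeks: (0.2773, 0.2277, 0.4950)
P(in Severe after 4 weeks) = 0.2773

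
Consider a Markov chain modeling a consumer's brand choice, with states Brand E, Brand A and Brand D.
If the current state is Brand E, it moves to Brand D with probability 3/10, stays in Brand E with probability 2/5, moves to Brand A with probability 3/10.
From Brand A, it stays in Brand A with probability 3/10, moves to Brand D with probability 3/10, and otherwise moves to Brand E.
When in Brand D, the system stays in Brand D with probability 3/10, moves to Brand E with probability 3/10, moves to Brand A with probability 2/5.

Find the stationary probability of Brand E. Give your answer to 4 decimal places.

0.3700

Let the stationary distribution be π with π = πP and π_1 + π_2 + π_3 = 1.
π_1 = 0.4·π_1 + 0.4·π_2 + 0.3·π_3
π_2 = 0.3·π_1 + 0.3·π_2 + 0.4·π_3
Solving with the normalization constraint gives π = (0.3700, 0.3300, 0.3000).
So the stationary probability of Brand E is 0.3700.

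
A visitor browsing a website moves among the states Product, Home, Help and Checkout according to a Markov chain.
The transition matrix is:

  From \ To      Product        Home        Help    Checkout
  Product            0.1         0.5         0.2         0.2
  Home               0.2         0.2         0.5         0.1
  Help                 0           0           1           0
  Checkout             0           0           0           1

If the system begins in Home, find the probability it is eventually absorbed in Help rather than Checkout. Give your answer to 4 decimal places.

Let h(s) be the probability of absorption at Help starting from transient state s. Then h(Help) = 1 and h(Checkout) = 0. By first-step analysis:
h(Product) = 0.1·h(Product) + 0.5·h(Home) + 0.2·1 + 0.2·0
h(Home) = 0.2·h(Product) + 0.2·h(Home) + 0.5·1 + 0.1·0
Solving: h(Product) = 0.6613, h(Home) = 0.7903.
Starting from Home, the probability is 0.7903.

0.7903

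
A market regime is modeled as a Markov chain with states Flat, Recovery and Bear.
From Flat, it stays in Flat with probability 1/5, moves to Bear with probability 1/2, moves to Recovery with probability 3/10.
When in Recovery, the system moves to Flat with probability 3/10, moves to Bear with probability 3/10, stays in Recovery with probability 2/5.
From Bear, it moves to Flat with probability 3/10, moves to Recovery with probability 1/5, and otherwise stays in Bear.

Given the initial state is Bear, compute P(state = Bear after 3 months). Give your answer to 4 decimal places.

0.4460

Propagate the distribution vector 3 months from Bear.
After 0 months: (0.0000, 0.0000, 1.0000)
After 1 month: (0.3000, 0.2000, 0.5000)
After 2 months: (0.2700, 0.2700, 0.4600)
After 3 months: (0.2730, 0.2810, 0.4460)
P(in Bear after 3 months) = 0.4460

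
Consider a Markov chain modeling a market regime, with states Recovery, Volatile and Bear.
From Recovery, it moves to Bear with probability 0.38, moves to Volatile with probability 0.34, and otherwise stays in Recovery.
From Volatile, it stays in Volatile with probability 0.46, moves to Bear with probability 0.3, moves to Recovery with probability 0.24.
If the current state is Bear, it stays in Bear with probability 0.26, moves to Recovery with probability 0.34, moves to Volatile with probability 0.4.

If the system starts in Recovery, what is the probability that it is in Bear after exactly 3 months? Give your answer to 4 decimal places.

Propagate the distribution vector 3 months from Recovery.
After 0 months: (1.0000, 0.0000, 0.0000)
After 1 month: (0.2800, 0.3400, 0.3800)
After 2 months: (0.2892, 0.4036, 0.3072)
After 3 months: (0.2823, 0.4069, 0.3108)
P(in Bear after 3 months) = 0.3108

0.3108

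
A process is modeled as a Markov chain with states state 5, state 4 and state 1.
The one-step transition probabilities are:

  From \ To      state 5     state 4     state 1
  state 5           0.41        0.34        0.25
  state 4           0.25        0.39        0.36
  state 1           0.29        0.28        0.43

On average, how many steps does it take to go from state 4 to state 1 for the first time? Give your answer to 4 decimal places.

3.0557

Let t(s) be the expected number of steps to first reach state 1 from state s, with t(state 1) = 0. Conditioning on the first step:
t(state 5) = 1 + 0.41·t(state 5) + 0.34·t(state 4)
t(state 4) = 1 + 0.25·t(state 5) + 0.39·t(state 4)
Solving: t(state 5) = 3.4558, t(state 4) = 3.0557.
Expected steps from state 4 to state 1: 3.0557.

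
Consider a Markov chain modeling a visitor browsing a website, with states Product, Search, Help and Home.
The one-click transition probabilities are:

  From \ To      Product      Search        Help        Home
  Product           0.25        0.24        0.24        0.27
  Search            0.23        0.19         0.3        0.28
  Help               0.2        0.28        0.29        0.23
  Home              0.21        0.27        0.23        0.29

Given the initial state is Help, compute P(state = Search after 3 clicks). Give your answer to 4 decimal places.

Propagate the distribution vector 3 clicks from Help.
After 0 clicks: (0.0000, 0.0000, 1.0000, 0.0000)
After 1 click: (0.2000, 0.2800, 0.2900, 0.2300)
After 2 clicks: (0.2207, 0.2445, 0.2690, 0.2658)
After 3 clicks: (0.2210, 0.2465, 0.2655, 0.2670)
P(in Search after 3 clicks) = 0.2465

0.2465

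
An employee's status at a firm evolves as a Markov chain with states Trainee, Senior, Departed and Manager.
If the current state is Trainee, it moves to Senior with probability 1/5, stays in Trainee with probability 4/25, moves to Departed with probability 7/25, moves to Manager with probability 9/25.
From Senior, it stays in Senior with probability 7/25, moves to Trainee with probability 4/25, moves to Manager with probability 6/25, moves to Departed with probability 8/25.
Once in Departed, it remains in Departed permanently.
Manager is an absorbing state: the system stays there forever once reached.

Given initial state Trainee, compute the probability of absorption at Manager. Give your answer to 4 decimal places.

Let h(s) be the probability of absorption at Manager starting from transient state s. Then h(Manager) = 1 and h(Departed) = 0. By first-step analysis:
h(Trainee) = 0.16·h(Trainee) + 0.2·h(Senior) + 0.28·0 + 0.36·1
h(Senior) = 0.16·h(Trainee) + 0.28·h(Senior) + 0.32·0 + 0.24·1
Solving: h(Trainee) = 0.5363, h(Senior) = 0.4525.
Starting from Trainee, the probability is 0.5363.

0.5363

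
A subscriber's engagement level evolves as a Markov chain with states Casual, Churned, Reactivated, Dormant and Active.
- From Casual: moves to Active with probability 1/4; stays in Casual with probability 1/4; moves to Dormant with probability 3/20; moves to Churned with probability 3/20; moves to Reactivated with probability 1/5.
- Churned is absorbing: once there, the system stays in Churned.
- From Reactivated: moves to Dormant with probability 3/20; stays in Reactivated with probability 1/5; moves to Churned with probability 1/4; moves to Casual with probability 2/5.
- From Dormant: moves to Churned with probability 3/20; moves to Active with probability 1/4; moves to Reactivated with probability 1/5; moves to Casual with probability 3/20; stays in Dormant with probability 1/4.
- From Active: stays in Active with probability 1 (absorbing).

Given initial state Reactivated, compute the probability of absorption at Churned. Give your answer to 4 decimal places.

Let h(s) be the probability of absorption at Churned starting from transient state s. Then h(Churned) = 1 and h(Active) = 0. By first-step analysis:
h(Casual) = 0.25·h(Casual) + 0.15·1 + 0.2·h(Reactivated) + 0.15·h(Dormant) + 0.25·0
h(Reactivated) = 0.4·h(Casual) + 0.25·1 + 0.2·h(Reactivated) + 0.15·h(Dormant)
h(Dormant) = 0.15·h(Casual) + 0.15·1 + 0.2·h(Reactivated) + 0.25·h(Dormant) + 0.25·0
Solving: h(Casual) = 0.4595, h(Reactivated) = 0.6284, h(Dormant) = 0.4595.
Starting from Reactivated, the probability is 0.6284.

0.6284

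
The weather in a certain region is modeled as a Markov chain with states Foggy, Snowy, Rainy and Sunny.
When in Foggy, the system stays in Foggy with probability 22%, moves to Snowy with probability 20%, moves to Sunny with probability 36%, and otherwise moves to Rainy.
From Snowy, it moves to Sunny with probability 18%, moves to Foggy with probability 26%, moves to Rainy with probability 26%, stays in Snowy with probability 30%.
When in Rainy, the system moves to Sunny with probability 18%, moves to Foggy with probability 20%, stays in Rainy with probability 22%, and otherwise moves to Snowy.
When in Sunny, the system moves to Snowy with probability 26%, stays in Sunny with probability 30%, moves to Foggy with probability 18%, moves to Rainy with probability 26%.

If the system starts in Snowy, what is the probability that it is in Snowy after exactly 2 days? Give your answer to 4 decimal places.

0.2928

Propagate the distribution vector 2 days from Snowy.
After 0 days: (0.0000, 1.0000, 0.0000, 0.0000)
After 1 day: (0.2600, 0.3000, 0.2600, 0.1800)
After 2 days: (0.2196, 0.2928, 0.2392, 0.2484)
P(in Snowy after 2 days) = 0.2928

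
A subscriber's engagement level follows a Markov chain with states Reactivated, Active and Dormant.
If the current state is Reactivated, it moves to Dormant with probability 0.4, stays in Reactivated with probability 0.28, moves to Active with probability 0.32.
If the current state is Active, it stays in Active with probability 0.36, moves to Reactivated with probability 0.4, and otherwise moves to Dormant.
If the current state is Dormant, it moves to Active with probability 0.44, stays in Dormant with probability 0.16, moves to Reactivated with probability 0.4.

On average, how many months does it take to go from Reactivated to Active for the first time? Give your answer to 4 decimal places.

2.7878

Let t(s) be the expected number of months to first reach Active from state s, with t(Active) = 0. Conditioning on the first month:
t(Reactivated) = 1 + 0.28·t(Reactivated) + 0.4·t(Dormant)
t(Dormant) = 1 + 0.4·t(Reactivated) + 0.16·t(Dormant)
Solving: t(Reactivated) = 2.7878, t(Dormant) = 2.5180.
Expected months from Reactivated to Active: 2.7878.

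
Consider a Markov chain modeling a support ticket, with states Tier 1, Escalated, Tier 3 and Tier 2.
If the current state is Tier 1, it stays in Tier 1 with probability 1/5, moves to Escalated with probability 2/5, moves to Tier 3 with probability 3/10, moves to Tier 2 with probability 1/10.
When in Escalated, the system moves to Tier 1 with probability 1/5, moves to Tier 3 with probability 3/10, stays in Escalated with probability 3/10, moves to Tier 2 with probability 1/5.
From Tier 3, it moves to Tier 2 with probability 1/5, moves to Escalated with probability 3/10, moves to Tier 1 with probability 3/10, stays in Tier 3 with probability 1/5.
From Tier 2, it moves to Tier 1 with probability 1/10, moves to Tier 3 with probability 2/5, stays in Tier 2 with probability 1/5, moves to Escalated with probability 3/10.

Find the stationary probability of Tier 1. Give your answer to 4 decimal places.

0.2110

Let the stationary distribution be π with π = πP and π_1 + π_2 + π_3 + π_4 = 1.
π_1 = 0.2·π_1 + 0.2·π_2 + 0.3·π_3 + 0.1·π_4
π_2 = 0.4·π_1 + 0.3·π_2 + 0.3·π_3 + 0.3·π_4
π_3 = 0.3·π_1 + 0.3·π_2 + 0.2·π_3 + 0.4·π_4
Solving with the normalization constraint gives π = (0.2110, 0.3211, 0.2890, 0.1789).
So the stationary probability of Tier 1 is 0.2110.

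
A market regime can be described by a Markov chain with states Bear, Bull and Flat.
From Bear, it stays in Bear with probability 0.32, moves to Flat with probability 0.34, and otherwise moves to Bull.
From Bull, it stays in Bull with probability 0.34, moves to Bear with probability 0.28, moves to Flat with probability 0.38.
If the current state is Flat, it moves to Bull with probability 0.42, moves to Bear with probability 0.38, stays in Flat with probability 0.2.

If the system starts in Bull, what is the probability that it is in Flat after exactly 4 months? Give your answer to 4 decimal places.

0.3108

Propagate the distribution vector 4 months from Bull.
After 0 months: (0.0000, 1.0000, 0.0000)
After 1 month: (0.2800, 0.3400, 0.3800)
After 2 months: (0.3292, 0.3704, 0.3004)
After 3 months: (0.3232, 0.3640, 0.3128)
After 4 months: (0.3242, 0.3650, 0.3108)
P(in Flat after 4 months) = 0.3108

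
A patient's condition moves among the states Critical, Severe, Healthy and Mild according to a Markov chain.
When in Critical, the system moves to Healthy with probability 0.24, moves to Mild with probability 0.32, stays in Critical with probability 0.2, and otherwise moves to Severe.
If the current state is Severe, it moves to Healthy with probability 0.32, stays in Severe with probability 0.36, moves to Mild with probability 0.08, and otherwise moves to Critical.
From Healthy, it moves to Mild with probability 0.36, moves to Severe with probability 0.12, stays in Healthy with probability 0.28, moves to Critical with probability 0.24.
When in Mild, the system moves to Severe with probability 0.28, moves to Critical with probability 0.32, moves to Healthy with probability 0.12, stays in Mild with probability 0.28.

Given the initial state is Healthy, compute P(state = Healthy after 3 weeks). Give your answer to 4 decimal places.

Propagate the distribution vector 3 weeks from Healthy.
After 0 weeks: (0.0000, 0.0000, 1.0000, 0.0000)
After 1 week: (0.2400, 0.1200, 0.2800, 0.3600)
After 2 weeks: (0.2592, 0.2352, 0.2176, 0.2880)
After 3 weeks: (0.2527, 0.2536, 0.2330, 0.2607)
P(in Healthy after 3 weeks) = 0.2330

0.2330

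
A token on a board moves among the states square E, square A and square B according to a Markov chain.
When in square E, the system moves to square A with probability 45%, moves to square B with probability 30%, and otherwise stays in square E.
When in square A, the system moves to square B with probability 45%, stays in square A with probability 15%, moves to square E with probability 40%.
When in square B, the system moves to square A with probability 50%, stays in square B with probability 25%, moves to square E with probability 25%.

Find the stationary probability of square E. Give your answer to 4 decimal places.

0.3039

Let the stationary distribution be π with π = πP and π_1 + π_2 + π_3 = 1.
π_1 = 0.25·π_1 + 0.4·π_2 + 0.25·π_3
π_2 = 0.45·π_1 + 0.15·π_2 + 0.5·π_3
Solving with the normalization constraint gives π = (0.3039, 0.3591, 0.3370).
So the stationary probability of square E is 0.3039.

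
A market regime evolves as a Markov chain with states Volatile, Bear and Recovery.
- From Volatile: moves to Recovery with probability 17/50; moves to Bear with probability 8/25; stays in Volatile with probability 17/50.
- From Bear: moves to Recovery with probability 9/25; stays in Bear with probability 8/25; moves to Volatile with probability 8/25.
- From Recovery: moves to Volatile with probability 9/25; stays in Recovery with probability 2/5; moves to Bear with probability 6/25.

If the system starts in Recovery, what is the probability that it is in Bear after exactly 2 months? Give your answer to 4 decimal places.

Sum over the intermediate state after 1 month:
P = P(Recovery→Volatile)·P(Volatile→Bear) + P(Recovery→Bear)·P(Bear→Bear) + P(Recovery→Recovery)·P(Recovery→Bear)
  = 0.36×0.32 + 0.24×0.32 + 0.4×0.24
  = 0.1152 + 0.0768 + 0.0960 = 0.2880

0.2880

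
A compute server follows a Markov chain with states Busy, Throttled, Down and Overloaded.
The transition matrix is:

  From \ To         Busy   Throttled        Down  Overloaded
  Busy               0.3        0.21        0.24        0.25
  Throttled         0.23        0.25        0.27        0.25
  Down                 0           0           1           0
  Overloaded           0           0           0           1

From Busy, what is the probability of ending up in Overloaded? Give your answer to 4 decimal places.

Let h(s) be the probability of absorption at Overloaded starting from transient state s. Then h(Overloaded) = 1 and h(Down) = 0. By first-step analysis:
h(Busy) = 0.3·h(Busy) + 0.21·h(Throttled) + 0.24·0 + 0.25·1
h(Throttled) = 0.23·h(Busy) + 0.25·h(Throttled) + 0.27·0 + 0.25·1
Solving: h(Busy) = 0.5035, h(Throttled) = 0.4877.
Starting from Busy, the probability is 0.5035.

0.5035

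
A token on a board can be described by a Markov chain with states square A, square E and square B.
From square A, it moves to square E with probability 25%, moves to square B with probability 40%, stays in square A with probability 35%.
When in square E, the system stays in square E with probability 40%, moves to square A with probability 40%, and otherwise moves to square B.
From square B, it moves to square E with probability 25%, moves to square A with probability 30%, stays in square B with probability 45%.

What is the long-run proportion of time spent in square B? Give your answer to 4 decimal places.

Let the stationary distribution be π with π = πP and π_1 + π_2 + π_3 = 1.
π_1 = 0.35·π_1 + 0.4·π_2 + 0.3·π_3
π_2 = 0.25·π_1 + 0.4·π_2 + 0.25·π_3
Solving with the normalization constraint gives π = (0.3467, 0.2941, 0.3591).
So the stationary probability of square B is 0.3591.

0.3591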